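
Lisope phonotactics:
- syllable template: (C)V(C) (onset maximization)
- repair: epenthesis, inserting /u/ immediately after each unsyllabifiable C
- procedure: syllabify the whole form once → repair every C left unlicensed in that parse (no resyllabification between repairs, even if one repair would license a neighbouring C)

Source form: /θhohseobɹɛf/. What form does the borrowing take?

θuhohseobɹɛf

Under (C)V(C), the unsyllabifiable consonants are /θ/ (at most one coda consonant is licensed; onsets are limited to one consonant).
Each unlicensed consonant becomes the onset of a new syllable: /θ/ → /θu/.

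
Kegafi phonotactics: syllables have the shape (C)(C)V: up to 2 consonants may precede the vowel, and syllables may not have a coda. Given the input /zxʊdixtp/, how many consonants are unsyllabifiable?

3

Under (C)(C)V, the unsyllabifiable consonants are /x/, /t/, /p/ (no codas are permitted; onsets may contain at most 2 consonants).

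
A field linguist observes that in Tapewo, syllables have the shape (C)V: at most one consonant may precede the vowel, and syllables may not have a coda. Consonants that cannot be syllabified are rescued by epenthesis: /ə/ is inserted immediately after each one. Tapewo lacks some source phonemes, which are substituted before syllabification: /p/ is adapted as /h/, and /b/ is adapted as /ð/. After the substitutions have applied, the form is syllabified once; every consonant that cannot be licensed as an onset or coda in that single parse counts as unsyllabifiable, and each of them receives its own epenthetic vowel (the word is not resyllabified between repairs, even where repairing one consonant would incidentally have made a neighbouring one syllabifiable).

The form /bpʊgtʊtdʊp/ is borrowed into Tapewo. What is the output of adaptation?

ðəhʊgətʊtədʊhə

Substitution: /b/ → /ð/, /p/ → /h/, giving /ðhʊgtʊtdʊh/.
Under (C)V, the unsyllabifiable consonants are /ð/, /g/, /t/, /h/ (no codas are permitted; onsets are limited to one consonant).
Each unlicensed consonant becomes the onset of a new syllable: /ð/ → /ðə/, /g/ → /gə/, /t/ → /tə/, /h/ → /hə/.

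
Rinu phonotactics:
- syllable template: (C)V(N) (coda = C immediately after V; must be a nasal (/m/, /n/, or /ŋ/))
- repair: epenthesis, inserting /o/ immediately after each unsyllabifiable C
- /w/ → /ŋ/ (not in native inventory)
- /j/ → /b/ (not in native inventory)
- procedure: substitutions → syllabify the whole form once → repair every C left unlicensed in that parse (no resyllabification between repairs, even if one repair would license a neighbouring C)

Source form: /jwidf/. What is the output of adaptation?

Substitution: /j/ → /b/, /w/ → /ŋ/, giving /bŋidf/.
The consonants /b/, /d/, /f/ cannot be parsed into a legal (C)V(N) syllable (only a nasal (/m/, /n/, or /ŋ/) is licensed in coda position; onsets are limited to one consonant).
Each unlicensed consonant becomes the onset of a new syllable: /b/ → /bo/, /d/ → /do/, /f/ → /fo/.

boŋidofo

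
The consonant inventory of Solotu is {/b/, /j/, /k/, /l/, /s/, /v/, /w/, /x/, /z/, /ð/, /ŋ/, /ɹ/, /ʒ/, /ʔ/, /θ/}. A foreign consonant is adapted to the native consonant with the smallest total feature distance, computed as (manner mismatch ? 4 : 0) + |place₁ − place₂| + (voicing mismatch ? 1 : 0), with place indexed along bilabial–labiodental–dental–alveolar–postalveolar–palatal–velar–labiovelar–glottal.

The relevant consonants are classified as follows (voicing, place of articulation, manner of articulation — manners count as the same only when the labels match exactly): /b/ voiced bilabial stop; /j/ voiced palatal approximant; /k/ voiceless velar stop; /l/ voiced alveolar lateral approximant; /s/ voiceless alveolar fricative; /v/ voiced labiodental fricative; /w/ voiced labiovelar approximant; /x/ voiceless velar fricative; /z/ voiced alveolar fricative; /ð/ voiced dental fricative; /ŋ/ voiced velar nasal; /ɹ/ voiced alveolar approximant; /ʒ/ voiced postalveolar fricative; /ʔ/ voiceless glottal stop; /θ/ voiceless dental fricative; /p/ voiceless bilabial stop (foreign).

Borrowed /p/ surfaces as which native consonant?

/b/ is closest: same manner (stop), place distance 0 (bilabial→bilabial), voicing differs (+1); total 1. Next closest is /k/ at distance 6.

b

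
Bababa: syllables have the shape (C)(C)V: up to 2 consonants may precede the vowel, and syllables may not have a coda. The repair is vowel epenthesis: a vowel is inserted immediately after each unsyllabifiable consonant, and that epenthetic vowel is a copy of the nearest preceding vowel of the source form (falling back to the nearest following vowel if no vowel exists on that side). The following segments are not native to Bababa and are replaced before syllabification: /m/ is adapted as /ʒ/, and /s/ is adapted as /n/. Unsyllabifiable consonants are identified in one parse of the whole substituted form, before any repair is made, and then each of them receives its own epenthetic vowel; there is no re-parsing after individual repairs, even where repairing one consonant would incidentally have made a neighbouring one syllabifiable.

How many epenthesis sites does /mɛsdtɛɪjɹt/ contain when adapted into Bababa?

4

After substitution the input is /ʒɛndtɛɪjɹt/.
The unsyllabifiable consonants are /n/, /j/, /ɹ/, /t/; each receives one epenthetic vowel.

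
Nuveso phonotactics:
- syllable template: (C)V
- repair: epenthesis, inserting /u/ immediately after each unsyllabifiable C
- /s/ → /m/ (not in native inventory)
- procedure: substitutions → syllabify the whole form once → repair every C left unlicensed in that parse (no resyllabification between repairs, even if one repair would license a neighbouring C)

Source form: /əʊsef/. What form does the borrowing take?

Substitution: /s/ → /m/, giving /əʊmef/.
Under (C)V, the unsyllabifiable consonants are /f/ (no codas are permitted; onsets are limited to one consonant).
Epenthesis after each stranded consonant: /f/ → /fu/.

əʊmefu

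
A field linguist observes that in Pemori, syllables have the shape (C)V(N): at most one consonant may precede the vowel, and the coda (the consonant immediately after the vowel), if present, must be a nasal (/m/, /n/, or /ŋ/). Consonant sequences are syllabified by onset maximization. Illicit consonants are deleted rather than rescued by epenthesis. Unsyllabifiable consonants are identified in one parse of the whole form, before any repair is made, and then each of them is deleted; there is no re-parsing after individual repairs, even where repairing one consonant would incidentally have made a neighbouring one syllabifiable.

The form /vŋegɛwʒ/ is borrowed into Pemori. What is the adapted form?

ŋegɛ

Under (C)V(N), the unsyllabifiable consonants are /v/, /w/, /ʒ/ (only a nasal (/m/, /n/, or /ŋ/) is licensed in coda position; onsets are limited to one consonant).
Deleting the stranded consonants removes /v/, /w/, /ʒ/.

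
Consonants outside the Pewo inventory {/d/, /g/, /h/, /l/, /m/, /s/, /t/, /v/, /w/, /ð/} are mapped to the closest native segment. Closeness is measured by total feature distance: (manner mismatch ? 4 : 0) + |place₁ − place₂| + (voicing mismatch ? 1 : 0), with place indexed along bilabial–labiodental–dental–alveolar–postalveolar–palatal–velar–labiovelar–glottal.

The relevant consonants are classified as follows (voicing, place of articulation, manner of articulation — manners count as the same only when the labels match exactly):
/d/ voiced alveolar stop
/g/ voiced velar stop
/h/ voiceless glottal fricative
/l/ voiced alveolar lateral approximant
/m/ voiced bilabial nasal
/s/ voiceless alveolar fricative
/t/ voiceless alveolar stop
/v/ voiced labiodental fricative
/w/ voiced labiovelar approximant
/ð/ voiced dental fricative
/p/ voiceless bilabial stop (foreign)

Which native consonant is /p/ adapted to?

t

/t/ is closest: same manner (stop), place distance 3 (bilabial→alveolar), same voicing; total 3. Next closest is /d/ at distance 4.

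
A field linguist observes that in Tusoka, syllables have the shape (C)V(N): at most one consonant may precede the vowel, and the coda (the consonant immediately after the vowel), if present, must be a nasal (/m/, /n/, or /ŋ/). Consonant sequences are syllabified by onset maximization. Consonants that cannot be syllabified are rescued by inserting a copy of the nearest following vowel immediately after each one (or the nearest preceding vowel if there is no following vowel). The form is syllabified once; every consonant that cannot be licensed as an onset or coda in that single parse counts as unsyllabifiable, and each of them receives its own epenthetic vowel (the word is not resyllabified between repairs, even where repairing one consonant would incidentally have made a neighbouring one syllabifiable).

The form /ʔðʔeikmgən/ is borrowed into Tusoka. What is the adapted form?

Under (C)V(N), the unsyllabifiable consonants are /ʔ/, /ð/, /k/, /m/ (only a nasal (/m/, /n/, or /ŋ/) is licensed in coda position; onsets are limited to one consonant).
Epenthesis after each stranded consonant: /ʔ/ → /ʔe/, /ð/ → /ðe/, /k/ → /kə/, /m/ → /mə/.

ʔeðeʔeikəməgən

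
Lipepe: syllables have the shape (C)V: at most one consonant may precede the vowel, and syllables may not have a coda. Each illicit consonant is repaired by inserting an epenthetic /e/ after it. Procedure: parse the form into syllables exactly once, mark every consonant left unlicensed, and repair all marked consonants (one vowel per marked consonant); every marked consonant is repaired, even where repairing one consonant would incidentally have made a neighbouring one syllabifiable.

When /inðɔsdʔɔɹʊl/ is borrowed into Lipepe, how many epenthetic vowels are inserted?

4

The unsyllabifiable consonants are /n/, /s/, /d/, /l/; each receives one epenthetic vowel.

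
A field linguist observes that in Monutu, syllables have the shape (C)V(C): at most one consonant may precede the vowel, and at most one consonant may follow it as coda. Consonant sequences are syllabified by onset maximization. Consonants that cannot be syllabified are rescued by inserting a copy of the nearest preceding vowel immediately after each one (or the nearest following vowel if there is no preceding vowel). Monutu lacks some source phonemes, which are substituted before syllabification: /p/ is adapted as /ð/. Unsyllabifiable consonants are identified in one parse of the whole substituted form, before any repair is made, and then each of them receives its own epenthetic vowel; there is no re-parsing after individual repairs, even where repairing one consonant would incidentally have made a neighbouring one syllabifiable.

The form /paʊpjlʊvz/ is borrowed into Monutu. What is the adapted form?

ðaʊðjʊlʊvzʊ

Substitution: /p/ → /ð/, giving /ðaʊðjlʊvz/.
Syllabifying with onset maximization leaves /j/, /z/ stranded (at most one coda consonant is licensed; onsets are limited to one consonant).
Inserting the epenthetic vowel yields /j/ → /jʊ/, /z/ → /zʊ/.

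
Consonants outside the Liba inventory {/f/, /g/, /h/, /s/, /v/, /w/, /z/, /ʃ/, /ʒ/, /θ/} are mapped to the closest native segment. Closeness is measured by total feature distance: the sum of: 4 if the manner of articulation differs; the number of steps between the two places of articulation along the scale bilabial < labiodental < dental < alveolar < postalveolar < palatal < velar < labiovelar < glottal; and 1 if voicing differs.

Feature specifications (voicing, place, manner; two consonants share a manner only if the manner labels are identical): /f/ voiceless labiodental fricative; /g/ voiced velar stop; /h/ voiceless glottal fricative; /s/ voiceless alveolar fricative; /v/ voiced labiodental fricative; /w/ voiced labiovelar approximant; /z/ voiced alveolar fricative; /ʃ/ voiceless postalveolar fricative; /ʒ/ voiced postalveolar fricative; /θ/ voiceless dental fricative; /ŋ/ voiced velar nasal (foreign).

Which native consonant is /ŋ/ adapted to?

g

/g/ is closest: manner differs (nasal→stop, +4), place distance 0 (velar→velar), same voicing; total 4. Next closest is /w/ at distance 5.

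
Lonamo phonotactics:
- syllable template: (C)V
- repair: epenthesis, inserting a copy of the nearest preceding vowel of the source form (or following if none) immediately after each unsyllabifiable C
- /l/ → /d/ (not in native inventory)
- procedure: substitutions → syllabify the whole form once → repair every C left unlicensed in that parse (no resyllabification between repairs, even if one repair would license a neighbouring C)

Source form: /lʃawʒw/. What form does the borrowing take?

Substitution: /l/ → /d/, giving /dʃawʒw/.
Under (C)V, the unsyllabifiable consonants are /d/, /w/, /ʒ/, /w/ (no codas are permitted; onsets are limited to one consonant).
Each unlicensed consonant becomes the onset of a new syllable: /d/ → /da/, /w/ → /wa/, /ʒ/ → /ʒa/, /w/ → /wa/.

daʃawaʒawa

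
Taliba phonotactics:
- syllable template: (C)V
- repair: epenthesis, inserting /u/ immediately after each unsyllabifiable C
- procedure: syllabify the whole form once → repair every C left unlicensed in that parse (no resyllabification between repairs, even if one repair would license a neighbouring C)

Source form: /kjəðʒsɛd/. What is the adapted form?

kujəðuʒusɛdu

The consonants /k/, /ð/, /ʒ/, /d/ cannot be parsed into a legal (C)V syllable (no codas are permitted; onsets are limited to one consonant).
Inserting the epenthetic vowel yields /k/ → /ku/, /ð/ → /ðu/, /ʒ/ → /ʒu/, /d/ → /du/.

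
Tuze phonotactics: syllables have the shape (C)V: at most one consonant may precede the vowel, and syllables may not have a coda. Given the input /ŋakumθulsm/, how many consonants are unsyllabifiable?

Under (C)V, the unsyllabifiable consonants are /m/, /l/, /s/, /m/ (no codas are permitted; onsets are limited to one consonant).

4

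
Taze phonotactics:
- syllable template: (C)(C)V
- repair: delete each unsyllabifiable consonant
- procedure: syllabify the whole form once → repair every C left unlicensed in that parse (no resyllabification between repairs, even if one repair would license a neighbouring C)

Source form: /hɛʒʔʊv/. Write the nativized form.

hɛʒʔʊ

The consonants /v/ cannot be parsed into a legal (C)(C)V syllable (no codas are permitted; onsets may contain at most 2 consonants).
Each unlicensed consonant is deleted: /v/.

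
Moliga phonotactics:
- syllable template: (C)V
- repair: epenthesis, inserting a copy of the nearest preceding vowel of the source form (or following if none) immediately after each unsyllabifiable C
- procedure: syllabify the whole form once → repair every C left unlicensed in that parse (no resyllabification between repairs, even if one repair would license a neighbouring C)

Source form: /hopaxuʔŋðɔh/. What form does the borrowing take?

Under (C)V, the unsyllabifiable consonants are /ʔ/, /ŋ/, /h/ (no codas are permitted; onsets are limited to one consonant).
Each unlicensed consonant becomes the onset of a new syllable: /ʔ/ → /ʔu/, /ŋ/ → /ŋu/, /h/ → /hɔ/.

hopaxuʔuŋuðɔhɔ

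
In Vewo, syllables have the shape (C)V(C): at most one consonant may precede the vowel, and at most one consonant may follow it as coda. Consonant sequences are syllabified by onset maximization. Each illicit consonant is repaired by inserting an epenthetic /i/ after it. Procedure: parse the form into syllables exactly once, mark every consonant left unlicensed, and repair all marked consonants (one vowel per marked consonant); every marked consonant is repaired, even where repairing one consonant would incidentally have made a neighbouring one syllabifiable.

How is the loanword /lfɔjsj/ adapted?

lifɔjsiji

The consonants /l/, /s/, /j/ cannot be parsed into a legal (C)V(C) syllable (at most one coda consonant is licensed; onsets are limited to one consonant).
Each unlicensed consonant becomes the onset of a new syllable: /l/ → /li/, /s/ → /si/, /j/ → /ji/.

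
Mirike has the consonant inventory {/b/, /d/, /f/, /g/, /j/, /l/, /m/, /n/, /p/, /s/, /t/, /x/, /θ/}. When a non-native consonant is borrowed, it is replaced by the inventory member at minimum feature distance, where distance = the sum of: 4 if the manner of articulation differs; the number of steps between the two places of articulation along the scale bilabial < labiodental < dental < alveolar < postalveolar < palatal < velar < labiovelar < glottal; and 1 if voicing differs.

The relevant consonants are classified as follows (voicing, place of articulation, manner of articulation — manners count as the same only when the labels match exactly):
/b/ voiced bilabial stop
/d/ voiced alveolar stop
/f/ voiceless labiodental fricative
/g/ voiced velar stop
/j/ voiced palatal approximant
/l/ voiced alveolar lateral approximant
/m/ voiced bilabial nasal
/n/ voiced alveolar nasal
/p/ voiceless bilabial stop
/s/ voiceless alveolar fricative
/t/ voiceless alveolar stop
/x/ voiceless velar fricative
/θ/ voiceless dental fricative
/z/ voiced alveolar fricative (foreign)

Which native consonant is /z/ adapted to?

/s/ is closest: same manner (fricative), place distance 0 (alveolar→alveolar), voicing differs (+1); total 1. Next closest is /θ/ at distance 2.

s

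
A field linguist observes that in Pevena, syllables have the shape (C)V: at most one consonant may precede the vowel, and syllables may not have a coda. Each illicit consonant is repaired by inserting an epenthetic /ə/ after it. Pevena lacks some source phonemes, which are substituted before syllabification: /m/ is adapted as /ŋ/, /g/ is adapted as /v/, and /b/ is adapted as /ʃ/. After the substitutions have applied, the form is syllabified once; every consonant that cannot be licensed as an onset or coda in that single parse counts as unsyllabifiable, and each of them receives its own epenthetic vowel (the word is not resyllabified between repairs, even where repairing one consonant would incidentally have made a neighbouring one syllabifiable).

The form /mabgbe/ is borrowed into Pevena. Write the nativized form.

ŋaʃəvəʃe

Substitution: /m/ → /ŋ/, /b/ → /ʃ/, /g/ → /v/, giving /ŋaʃvʃe/.
Syllabifying with onset maximization leaves /ʃ/, /v/ stranded (no codas are permitted; onsets are limited to one consonant).
Inserting the epenthetic vowel yields /ʃ/ → /ʃə/, /v/ → /və/.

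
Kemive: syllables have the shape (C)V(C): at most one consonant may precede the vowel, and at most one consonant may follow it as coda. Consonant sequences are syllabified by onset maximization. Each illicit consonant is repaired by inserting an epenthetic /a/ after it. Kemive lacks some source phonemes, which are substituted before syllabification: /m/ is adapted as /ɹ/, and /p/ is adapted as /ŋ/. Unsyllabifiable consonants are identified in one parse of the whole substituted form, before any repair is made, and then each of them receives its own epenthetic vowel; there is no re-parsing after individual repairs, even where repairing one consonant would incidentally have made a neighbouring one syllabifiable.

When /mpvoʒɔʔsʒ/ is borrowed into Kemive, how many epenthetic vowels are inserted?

4

After substitution the input is /ɹŋvoʒɔʔsʒ/.
The unsyllabifiable consonants are /ɹ/, /ŋ/, /s/, /ʒ/; each receives one epenthetic vowel.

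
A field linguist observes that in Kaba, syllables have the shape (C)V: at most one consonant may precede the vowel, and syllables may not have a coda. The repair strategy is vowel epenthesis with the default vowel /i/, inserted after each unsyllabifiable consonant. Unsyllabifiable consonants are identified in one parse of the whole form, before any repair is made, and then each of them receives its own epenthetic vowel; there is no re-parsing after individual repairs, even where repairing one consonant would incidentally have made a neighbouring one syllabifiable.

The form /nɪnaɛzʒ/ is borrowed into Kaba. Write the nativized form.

nɪnaɛziʒi

Syllabifying with onset maximization leaves /z/, /ʒ/ stranded (no codas are permitted; onsets are limited to one consonant).
Each unlicensed consonant becomes the onset of a new syllable: /z/ → /zi/, /ʒ/ → /ʒi/.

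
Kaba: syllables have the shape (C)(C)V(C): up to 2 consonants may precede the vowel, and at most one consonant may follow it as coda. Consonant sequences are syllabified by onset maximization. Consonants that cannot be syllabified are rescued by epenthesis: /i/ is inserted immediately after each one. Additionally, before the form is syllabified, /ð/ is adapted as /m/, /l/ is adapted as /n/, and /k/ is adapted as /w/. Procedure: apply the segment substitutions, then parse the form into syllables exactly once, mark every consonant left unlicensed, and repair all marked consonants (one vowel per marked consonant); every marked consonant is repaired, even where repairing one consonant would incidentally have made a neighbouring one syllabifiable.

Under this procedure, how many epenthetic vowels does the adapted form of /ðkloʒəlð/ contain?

2

After substitution the input is /mwnoʒənm/.
The unsyllabifiable consonants are /m/, /m/; each receives one epenthetic vowel.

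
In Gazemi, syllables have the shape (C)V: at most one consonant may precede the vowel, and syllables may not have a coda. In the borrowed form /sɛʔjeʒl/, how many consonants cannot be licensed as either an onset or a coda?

3

Under (C)V, the unsyllabifiable consonants are /ʔ/, /ʒ/, /l/ (no codas are permitted; onsets are limited to one consonant).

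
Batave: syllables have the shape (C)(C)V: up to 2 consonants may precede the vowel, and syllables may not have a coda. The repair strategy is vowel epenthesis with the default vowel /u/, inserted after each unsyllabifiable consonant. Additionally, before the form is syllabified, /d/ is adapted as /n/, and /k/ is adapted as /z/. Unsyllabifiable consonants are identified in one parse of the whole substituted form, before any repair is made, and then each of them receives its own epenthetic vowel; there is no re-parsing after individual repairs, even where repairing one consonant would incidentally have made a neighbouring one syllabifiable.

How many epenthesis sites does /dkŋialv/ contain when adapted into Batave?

3

After substitution the input is /nzŋialv/.
The unsyllabifiable consonants are /n/, /l/, /v/; each receives one epenthetic vowel.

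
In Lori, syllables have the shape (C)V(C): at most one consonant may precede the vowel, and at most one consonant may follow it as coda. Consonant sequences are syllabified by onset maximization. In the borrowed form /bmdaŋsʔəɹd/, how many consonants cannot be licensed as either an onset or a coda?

The consonants /b/, /m/, /s/, /d/ cannot be parsed into a legal (C)V(C) syllable (at most one coda consonant is licensed; onsets are limited to one consonant).

4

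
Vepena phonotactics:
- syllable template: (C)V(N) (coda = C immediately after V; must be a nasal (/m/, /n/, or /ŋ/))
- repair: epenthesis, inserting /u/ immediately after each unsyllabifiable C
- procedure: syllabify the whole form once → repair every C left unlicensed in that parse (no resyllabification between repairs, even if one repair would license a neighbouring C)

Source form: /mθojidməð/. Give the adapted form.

muθojiduməðu

Under (C)V(N), the unsyllabifiable consonants are /m/, /d/, /ð/ (only a nasal (/m/, /n/, or /ŋ/) is licensed in coda position; onsets are limited to one consonant).
Each unlicensed consonant becomes the onset of a new syllable: /m/ → /mu/, /d/ → /du/, /ð/ → /ðu/.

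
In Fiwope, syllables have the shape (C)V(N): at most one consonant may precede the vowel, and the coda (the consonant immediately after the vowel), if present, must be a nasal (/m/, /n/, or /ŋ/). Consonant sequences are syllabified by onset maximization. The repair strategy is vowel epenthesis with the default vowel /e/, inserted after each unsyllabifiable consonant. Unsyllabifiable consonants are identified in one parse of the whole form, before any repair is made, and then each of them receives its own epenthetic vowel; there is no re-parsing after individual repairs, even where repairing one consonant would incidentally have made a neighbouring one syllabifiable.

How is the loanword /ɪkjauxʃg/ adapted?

ɪkejauxeʃege

The consonants /k/, /x/, /ʃ/, /g/ cannot be parsed into a legal (C)V(N) syllable (only a nasal (/m/, /n/, or /ŋ/) is licensed in coda position; onsets are limited to one consonant).
Each unlicensed consonant becomes the onset of a new syllable: /k/ → /ke/, /x/ → /xe/, /ʃ/ → /ʃe/, /g/ → /ge/.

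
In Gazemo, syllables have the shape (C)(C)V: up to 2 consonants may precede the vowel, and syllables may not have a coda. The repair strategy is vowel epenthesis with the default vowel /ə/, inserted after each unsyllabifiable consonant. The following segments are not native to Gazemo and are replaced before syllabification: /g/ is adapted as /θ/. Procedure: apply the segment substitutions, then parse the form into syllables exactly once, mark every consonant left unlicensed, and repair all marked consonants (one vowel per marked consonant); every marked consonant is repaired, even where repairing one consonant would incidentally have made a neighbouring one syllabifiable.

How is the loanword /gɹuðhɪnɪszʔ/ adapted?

θɹuðhɪnɪsəzəʔə

Substitution: /g/ → /θ/, giving /θɹuðhɪnɪszʔ/.
Syllabifying with onset maximization leaves /s/, /z/, /ʔ/ stranded (no codas are permitted; onsets may contain at most 2 consonants).
Each unlicensed consonant becomes the onset of a new syllable: /s/ → /sə/, /z/ → /zə/, /ʔ/ → /ʔə/.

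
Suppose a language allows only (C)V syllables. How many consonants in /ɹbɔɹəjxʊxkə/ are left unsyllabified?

3

Syllabifying with onset maximization leaves /ɹ/, /j/, /x/ stranded (no codas are permitted; onsets are limited to one consonant).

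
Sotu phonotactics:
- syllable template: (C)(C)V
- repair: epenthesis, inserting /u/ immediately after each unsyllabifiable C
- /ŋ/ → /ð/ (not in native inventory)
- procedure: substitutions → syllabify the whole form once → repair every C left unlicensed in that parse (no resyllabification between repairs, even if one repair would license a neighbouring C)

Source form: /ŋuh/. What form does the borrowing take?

Substitution: /ŋ/ → /ð/, giving /ðuh/.
Under (C)(C)V, the unsyllabifiable consonants are /h/ (no codas are permitted; onsets may contain at most 2 consonants).
Each unlicensed consonant becomes the onset of a new syllable: /h/ → /hu/.

ðuhu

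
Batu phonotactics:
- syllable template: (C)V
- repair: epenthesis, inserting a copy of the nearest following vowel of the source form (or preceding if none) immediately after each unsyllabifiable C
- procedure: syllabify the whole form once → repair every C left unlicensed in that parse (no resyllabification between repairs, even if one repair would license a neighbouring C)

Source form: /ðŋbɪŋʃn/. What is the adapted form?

The consonants /ð/, /ŋ/, /ŋ/, /ʃ/, /n/ cannot be parsed into a legal (C)V syllable (no codas are permitted; onsets are limited to one consonant).
Epenthesis after each stranded consonant: /ð/ → /ðɪ/, /ŋ/ → /ŋɪ/, /ŋ/ → /ŋɪ/, /ʃ/ → /ʃɪ/, /n/ → /nɪ/.

ðɪŋɪbɪŋɪʃɪnɪ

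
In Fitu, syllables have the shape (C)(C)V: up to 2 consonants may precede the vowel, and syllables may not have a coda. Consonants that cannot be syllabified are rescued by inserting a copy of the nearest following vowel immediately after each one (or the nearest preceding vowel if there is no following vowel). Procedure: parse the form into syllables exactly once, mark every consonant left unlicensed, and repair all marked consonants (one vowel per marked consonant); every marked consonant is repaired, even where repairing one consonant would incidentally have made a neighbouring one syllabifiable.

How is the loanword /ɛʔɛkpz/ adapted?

ɛʔɛkɛpɛzɛ

Under (C)(C)V, the unsyllabifiable consonants are /k/, /p/, /z/ (no codas are permitted; onsets may contain at most 2 consonants).
Inserting the epenthetic vowel yields /k/ → /kɛ/, /p/ → /pɛ/, /z/ → /zɛ/.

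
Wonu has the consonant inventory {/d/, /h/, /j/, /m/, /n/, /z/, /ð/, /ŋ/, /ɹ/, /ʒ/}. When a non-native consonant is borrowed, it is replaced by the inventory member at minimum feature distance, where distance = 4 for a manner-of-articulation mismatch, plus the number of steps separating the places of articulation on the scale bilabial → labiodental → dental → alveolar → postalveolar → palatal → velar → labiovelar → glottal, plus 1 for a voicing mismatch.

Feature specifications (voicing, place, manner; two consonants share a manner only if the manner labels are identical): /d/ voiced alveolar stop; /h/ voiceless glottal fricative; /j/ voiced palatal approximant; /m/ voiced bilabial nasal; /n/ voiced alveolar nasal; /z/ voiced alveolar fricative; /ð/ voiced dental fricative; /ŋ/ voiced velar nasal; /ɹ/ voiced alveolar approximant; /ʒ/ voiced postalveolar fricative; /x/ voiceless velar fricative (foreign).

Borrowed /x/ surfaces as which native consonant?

/h/ is closest: same manner (fricative), place distance 2 (velar→glottal), same voicing; total 2. Next closest is /ʒ/ at distance 3.

h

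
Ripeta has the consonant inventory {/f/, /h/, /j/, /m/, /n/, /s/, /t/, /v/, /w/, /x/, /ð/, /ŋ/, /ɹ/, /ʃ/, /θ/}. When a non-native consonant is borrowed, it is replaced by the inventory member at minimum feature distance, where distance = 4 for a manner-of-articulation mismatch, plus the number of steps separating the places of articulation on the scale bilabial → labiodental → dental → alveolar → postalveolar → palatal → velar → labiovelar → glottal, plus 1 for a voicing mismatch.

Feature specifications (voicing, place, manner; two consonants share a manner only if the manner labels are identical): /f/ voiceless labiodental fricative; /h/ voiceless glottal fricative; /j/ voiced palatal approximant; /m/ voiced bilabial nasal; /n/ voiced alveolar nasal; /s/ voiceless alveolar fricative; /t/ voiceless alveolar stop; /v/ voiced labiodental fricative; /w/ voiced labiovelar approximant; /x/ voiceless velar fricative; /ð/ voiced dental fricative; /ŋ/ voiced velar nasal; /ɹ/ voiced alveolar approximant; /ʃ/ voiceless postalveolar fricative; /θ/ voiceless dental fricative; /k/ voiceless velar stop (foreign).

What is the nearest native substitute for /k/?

/t/ is closest: same manner (stop), place distance 3 (velar→alveolar), same voicing; total 3. Next closest is /x/ at distance 4.

t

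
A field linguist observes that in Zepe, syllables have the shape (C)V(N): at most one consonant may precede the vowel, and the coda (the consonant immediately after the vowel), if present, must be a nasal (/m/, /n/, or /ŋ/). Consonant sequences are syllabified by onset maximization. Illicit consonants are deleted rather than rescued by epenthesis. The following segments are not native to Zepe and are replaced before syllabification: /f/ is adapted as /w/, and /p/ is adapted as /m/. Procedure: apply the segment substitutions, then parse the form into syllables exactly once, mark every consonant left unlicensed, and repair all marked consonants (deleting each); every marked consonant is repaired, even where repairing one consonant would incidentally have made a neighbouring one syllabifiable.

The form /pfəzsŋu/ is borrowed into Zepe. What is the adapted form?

Substitution: /p/ → /m/, /f/ → /w/, giving /mwəzsŋu/.
The consonants /m/, /z/, /s/ cannot be parsed into a legal (C)V(N) syllable (only a nasal (/m/, /n/, or /ŋ/) is licensed in coda position; onsets are limited to one consonant).
Deletion applies to /m/, /z/, /s/.

wəŋu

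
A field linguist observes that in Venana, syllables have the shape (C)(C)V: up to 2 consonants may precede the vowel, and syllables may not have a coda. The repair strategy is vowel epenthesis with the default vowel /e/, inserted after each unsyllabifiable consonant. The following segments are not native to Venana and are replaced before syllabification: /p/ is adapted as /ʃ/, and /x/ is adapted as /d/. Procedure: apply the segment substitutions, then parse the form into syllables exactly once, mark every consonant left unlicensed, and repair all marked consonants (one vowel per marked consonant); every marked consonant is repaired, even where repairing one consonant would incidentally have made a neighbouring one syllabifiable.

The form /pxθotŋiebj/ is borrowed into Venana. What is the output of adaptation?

Substitution: /p/ → /ʃ/, /x/ → /d/, giving /ʃdθotŋiebj/.
The consonants /ʃ/, /b/, /j/ cannot be parsed into a legal (C)(C)V syllable (no codas are permitted; onsets may contain at most 2 consonants).
Inserting the epenthetic vowel yields /ʃ/ → /ʃe/, /b/ → /be/, /j/ → /je/.

ʃedθotŋiebeje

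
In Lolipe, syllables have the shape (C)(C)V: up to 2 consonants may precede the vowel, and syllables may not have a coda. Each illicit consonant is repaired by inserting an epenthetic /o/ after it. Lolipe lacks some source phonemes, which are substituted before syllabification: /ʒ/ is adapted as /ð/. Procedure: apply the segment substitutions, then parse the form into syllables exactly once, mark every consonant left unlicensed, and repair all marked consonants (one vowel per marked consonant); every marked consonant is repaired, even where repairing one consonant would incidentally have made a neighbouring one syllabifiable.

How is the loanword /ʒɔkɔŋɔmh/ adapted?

ðɔkɔŋɔmoho

Substitution: /ʒ/ → /ð/, giving /ðɔkɔŋɔmh/.
The consonants /m/, /h/ cannot be parsed into a legal (C)(C)V syllable (no codas are permitted; onsets may contain at most 2 consonants).
Each unlicensed consonant becomes the onset of a new syllable: /m/ → /mo/, /h/ → /ho/.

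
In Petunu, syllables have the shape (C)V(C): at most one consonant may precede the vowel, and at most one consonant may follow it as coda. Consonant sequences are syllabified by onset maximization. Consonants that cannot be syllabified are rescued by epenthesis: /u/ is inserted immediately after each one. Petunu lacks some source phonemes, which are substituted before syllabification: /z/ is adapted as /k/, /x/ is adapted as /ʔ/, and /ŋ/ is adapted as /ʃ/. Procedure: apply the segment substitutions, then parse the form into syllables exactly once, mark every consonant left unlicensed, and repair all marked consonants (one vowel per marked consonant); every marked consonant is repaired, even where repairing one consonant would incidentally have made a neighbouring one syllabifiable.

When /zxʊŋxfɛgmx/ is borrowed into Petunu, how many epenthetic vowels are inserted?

4

After substitution the input is /kʔʊʃʔfɛgmʔ/.
The unsyllabifiable consonants are /k/, /ʔ/, /m/, /ʔ/; each receives one epenthetic vowel.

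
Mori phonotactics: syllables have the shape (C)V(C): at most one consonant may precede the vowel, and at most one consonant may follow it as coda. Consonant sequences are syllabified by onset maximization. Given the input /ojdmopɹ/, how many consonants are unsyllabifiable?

2

Syllabifying with onset maximization leaves /d/, /ɹ/ stranded (at most one coda consonant is licensed; onsets are limited to one consonant).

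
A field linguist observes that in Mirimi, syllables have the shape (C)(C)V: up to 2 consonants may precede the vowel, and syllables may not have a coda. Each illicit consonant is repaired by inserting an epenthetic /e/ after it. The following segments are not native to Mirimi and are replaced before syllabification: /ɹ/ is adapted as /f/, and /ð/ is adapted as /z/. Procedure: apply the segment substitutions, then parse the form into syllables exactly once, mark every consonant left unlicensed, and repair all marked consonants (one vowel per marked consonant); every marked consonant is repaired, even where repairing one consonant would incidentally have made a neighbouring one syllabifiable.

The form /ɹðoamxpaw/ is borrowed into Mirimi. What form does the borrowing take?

Substitution: /ɹ/ → /f/, /ð/ → /z/, giving /fzoamxpaw/.
Syllabifying with onset maximization leaves /m/, /w/ stranded (no codas are permitted; onsets may contain at most 2 consonants).
Epenthesis after each stranded consonant: /m/ → /me/, /w/ → /we/.

fzoamexpawe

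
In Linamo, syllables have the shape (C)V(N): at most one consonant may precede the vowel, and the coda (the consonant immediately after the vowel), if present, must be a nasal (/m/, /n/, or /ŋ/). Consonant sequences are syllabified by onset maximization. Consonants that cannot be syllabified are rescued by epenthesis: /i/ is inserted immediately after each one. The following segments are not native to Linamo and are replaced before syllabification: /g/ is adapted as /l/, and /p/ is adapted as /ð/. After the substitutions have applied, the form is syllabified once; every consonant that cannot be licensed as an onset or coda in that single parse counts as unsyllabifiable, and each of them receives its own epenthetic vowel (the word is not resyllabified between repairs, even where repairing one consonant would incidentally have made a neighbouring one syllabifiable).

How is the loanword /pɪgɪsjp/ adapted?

Substitution: /p/ → /ð/, /g/ → /l/, giving /ðɪlɪsjð/.
Syllabifying with onset maximization leaves /s/, /j/, /ð/ stranded (only a nasal (/m/, /n/, or /ŋ/) is licensed in coda position; onsets are limited to one consonant).
Inserting the epenthetic vowel yields /s/ → /si/, /j/ → /ji/, /ð/ → /ði/.

ðɪlɪsijiði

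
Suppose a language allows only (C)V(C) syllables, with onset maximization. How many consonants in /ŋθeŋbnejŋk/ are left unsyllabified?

Syllabifying with onset maximization leaves /ŋ/, /b/, /ŋ/, /k/ stranded (at most one coda consonant is licensed; onsets are limited to one consonant).

4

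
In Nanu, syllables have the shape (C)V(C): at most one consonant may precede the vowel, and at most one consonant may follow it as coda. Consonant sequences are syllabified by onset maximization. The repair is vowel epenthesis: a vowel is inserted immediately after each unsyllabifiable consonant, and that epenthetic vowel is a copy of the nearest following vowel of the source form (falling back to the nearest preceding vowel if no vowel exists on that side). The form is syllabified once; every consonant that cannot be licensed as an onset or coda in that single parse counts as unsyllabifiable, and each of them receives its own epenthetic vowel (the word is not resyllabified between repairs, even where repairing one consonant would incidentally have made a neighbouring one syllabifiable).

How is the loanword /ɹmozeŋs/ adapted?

ɹomozeŋse

Under (C)V(C), the unsyllabifiable consonants are /ɹ/, /s/ (at most one coda consonant is licensed; onsets are limited to one consonant).
Inserting the epenthetic vowel yields /ɹ/ → /ɹo/, /s/ → /se/.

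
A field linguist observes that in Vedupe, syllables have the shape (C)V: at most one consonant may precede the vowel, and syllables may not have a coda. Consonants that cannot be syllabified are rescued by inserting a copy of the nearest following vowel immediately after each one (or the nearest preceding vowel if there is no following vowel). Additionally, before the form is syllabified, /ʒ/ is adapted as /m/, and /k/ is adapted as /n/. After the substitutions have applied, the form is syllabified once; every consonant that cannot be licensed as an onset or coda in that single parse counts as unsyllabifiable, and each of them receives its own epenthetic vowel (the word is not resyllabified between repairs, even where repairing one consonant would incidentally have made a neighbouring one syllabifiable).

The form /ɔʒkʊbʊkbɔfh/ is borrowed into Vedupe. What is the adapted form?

Substitution: /ʒ/ → /m/, /k/ → /n/, giving /ɔmnʊbʊnbɔfh/.
The consonants /m/, /n/, /f/, /h/ cannot be parsed into a legal (C)V syllable (no codas are permitted; onsets are limited to one consonant).
Inserting the epenthetic vowel yields /m/ → /mʊ/, /n/ → /nɔ/, /f/ → /fɔ/, /h/ → /hɔ/.

ɔmʊnʊbʊnɔbɔfɔhɔ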